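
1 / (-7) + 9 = 62 / 7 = 8.86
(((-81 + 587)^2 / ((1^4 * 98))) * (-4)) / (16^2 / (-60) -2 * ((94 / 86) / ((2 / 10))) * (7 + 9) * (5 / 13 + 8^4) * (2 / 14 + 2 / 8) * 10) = 536715465 / 144542174378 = 0.00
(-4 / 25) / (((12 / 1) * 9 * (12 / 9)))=-1 / 900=-0.00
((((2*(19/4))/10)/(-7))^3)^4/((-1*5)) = -2213314919066161/283469561876480000000000000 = -0.00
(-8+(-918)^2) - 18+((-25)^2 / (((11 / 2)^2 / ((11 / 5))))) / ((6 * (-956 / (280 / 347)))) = 2306286599222 / 2736789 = 842697.99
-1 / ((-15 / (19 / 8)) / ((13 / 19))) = 13 / 120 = 0.11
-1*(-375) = 375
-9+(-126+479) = 344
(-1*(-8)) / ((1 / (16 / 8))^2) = 32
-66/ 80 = -33/ 40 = -0.82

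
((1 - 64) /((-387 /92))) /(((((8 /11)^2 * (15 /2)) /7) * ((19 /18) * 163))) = 409101 /2663420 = 0.15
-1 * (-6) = 6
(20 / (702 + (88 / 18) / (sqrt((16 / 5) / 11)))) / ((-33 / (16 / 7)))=-6065280 / 3073106113 + 960 *sqrt(55) / 279373283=-0.00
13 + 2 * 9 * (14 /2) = 139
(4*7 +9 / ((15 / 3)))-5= 124 / 5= 24.80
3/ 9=1/ 3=0.33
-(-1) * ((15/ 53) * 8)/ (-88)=-15/ 583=-0.03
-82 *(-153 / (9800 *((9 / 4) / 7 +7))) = 153 / 875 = 0.17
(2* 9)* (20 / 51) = 120 / 17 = 7.06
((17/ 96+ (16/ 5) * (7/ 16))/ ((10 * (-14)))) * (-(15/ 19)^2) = 2271/ 323456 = 0.01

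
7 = 7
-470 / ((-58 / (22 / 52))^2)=-28435 / 1137032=-0.03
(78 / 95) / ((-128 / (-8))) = 0.05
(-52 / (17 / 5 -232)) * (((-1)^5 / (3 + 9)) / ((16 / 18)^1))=-65 / 3048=-0.02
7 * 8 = 56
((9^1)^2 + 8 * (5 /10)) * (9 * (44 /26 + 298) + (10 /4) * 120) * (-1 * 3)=-9935820 /13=-764293.85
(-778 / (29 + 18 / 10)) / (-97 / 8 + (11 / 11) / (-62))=482360 / 231847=2.08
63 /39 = 21 /13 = 1.62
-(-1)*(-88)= -88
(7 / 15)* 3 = 7 / 5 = 1.40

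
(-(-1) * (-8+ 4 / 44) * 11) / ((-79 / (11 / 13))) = 957 / 1027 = 0.93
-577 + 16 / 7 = -4023 / 7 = -574.71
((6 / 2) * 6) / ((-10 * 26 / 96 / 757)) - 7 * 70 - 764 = -408534 / 65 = -6285.14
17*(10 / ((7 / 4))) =680 / 7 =97.14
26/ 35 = 0.74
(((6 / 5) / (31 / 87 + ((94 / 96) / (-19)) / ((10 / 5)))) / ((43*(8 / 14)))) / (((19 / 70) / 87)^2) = 43366373568 / 2857049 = 15178.73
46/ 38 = 23/ 19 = 1.21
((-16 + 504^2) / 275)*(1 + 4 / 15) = 38608 / 33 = 1169.94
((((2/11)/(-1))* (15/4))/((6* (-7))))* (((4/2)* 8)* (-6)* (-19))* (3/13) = 6840/1001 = 6.83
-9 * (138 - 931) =7137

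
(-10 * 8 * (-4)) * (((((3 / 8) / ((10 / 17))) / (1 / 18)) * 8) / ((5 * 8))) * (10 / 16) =459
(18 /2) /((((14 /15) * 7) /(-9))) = -1215 /98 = -12.40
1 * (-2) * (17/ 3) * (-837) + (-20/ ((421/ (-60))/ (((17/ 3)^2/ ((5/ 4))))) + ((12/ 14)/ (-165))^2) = 1789564601102/ 187208175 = 9559.22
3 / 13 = 0.23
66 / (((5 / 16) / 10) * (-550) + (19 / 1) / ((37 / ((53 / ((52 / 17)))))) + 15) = 507936 / 51641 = 9.84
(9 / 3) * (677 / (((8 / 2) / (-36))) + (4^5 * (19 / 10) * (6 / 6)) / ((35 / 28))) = -13609.56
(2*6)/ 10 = 6/ 5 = 1.20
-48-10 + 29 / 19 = -1073 / 19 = -56.47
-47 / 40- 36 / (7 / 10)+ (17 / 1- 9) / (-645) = -1900489 / 36120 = -52.62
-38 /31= -1.23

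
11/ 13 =0.85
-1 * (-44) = 44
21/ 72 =7/ 24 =0.29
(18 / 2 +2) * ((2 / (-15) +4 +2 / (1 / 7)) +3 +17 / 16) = 57893 / 240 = 241.22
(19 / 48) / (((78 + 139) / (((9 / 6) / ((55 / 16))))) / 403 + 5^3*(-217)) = -247 / 16925230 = -0.00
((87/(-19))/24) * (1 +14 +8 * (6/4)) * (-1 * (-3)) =-2349/152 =-15.45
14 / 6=7 / 3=2.33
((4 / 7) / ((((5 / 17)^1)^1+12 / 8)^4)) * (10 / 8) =6681680 / 96920887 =0.07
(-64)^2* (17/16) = 4352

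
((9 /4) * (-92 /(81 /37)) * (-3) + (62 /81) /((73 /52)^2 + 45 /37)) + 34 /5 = 37540562947 /129135465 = 290.71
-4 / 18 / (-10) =1 / 45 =0.02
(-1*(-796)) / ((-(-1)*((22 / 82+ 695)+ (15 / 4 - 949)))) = -130544 / 40997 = -3.18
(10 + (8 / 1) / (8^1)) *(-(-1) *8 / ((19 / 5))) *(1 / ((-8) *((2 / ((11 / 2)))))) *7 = -55.72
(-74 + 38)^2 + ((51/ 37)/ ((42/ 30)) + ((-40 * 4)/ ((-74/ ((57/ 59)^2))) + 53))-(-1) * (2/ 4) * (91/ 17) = 41525907333/ 30653686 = 1354.68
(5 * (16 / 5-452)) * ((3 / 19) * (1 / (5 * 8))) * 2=-1683 / 95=-17.72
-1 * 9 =-9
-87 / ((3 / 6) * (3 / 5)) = -290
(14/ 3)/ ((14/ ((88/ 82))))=44/ 123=0.36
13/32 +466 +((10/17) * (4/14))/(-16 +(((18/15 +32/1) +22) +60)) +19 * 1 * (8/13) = 733704121/1534624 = 478.10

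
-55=-55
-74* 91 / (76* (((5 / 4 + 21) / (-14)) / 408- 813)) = 38464608 / 352934747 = 0.11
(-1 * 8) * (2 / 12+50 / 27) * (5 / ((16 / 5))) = -2725 / 108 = -25.23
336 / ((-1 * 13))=-336 / 13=-25.85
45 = 45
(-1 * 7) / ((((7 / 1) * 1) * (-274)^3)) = 1 / 20570824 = 0.00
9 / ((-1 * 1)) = -9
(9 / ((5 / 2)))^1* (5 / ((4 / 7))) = 63 / 2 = 31.50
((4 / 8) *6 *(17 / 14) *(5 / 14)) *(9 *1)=2295 / 196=11.71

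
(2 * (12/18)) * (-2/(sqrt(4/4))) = -8/3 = -2.67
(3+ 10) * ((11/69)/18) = 143/1242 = 0.12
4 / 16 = 1 / 4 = 0.25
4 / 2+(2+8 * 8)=68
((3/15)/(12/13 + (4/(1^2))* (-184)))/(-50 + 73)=-13/1098940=-0.00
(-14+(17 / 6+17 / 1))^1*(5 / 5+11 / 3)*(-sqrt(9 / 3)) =-245*sqrt(3) / 9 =-47.15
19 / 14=1.36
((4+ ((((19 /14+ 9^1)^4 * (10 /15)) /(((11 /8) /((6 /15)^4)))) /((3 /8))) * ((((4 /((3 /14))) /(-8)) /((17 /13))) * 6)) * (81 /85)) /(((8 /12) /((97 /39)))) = -1026439393158 /70875805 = -14482.23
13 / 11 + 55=618 / 11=56.18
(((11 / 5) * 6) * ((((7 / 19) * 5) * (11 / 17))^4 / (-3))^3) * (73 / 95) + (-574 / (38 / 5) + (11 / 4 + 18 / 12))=-65593459215680868639937083490176313 / 882036119050788539408134576784364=-74.37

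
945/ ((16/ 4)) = 945/ 4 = 236.25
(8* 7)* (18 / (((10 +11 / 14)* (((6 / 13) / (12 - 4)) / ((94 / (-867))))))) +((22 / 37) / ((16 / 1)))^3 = -198770651805515 / 1131748488704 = -175.63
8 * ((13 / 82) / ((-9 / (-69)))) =1196 / 123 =9.72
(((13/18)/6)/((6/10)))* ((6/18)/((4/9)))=65/432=0.15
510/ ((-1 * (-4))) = 255/ 2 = 127.50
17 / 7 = 2.43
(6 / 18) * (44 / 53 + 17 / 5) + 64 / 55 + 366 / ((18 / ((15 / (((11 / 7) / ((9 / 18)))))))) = 1742339 / 17490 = 99.62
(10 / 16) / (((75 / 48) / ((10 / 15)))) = 4 / 15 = 0.27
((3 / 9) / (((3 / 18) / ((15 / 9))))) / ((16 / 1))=5 / 24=0.21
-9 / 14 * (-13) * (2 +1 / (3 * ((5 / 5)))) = 39 / 2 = 19.50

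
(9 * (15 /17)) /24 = 45 /136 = 0.33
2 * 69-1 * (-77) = 215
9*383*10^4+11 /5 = 172350011 /5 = 34470002.20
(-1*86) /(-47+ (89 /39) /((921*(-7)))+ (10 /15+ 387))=-502866 /1991971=-0.25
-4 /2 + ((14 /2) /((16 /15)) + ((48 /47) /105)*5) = 24273 /5264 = 4.61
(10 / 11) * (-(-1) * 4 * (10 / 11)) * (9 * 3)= 89.26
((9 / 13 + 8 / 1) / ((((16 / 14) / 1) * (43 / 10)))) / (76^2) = 3955 / 12915136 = 0.00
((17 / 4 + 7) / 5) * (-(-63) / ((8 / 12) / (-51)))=-10843.88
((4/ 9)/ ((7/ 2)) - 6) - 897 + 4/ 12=-902.54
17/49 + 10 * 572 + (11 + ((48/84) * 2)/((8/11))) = 280913/49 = 5732.92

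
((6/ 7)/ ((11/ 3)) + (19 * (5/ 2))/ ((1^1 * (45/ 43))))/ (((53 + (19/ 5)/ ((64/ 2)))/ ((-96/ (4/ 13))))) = -526098560/ 1963269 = -267.97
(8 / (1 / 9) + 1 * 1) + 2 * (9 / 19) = 1405 / 19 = 73.95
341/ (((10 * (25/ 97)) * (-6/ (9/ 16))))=-99231/ 8000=-12.40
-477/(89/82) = -439.48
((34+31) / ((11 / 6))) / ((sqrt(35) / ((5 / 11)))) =2.72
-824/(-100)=206/25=8.24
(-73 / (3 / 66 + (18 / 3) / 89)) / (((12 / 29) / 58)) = -60103747 / 663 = -90654.22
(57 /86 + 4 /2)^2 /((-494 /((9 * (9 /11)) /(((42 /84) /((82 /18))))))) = -19350729 /20094932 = -0.96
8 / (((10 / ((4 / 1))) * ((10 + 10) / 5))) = 4 / 5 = 0.80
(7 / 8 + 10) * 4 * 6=261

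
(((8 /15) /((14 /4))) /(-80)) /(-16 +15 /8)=8 /59325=0.00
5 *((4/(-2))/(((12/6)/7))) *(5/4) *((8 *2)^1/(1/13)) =-9100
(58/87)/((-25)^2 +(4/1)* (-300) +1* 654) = 2/237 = 0.01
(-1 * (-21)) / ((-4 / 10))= -52.50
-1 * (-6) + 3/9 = 19/3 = 6.33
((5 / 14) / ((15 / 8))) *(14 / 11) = 8 / 33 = 0.24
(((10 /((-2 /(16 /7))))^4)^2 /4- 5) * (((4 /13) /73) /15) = 335544296940796 /16412388447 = 20444.57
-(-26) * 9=234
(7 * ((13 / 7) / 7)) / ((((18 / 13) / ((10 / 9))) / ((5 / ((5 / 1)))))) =845 / 567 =1.49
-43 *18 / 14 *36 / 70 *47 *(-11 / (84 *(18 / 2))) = 66693 / 3430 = 19.44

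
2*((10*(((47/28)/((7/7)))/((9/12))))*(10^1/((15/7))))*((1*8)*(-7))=-105280/9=-11697.78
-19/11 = -1.73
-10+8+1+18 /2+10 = 18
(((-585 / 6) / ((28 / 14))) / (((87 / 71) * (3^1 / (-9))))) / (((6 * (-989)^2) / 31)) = 143065 / 226924072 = 0.00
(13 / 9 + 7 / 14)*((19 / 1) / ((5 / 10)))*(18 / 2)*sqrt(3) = 665*sqrt(3) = 1151.81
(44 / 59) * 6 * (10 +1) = 2904 / 59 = 49.22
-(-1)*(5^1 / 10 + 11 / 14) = 9 / 7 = 1.29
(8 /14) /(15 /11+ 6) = 44 /567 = 0.08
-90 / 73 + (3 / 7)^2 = -3753 / 3577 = -1.05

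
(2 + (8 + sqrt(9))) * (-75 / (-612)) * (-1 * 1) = -325 / 204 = -1.59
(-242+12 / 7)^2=2829124 / 49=57737.22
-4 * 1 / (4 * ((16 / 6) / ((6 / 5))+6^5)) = -9 / 70004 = -0.00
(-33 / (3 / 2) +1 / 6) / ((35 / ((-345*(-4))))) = -6026 / 7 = -860.86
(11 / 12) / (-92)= -11 / 1104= -0.01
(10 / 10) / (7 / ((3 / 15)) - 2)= 1 / 33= 0.03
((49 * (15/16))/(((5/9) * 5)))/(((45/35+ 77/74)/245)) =16790193/9640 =1741.72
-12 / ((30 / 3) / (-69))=414 / 5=82.80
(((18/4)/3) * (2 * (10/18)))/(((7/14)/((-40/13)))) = -400/39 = -10.26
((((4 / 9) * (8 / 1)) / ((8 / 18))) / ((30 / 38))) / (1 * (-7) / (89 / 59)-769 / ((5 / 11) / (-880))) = 13528 / 1987520445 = 0.00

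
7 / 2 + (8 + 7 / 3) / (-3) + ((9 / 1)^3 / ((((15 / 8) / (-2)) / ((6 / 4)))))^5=-121439531096594248651 / 56250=-2158924997272786.64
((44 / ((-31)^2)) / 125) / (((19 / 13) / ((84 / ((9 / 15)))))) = 16016 / 456475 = 0.04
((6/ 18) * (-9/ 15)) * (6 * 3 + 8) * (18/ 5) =-468/ 25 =-18.72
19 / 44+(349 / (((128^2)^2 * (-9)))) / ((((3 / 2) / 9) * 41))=78416703745 / 181596585984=0.43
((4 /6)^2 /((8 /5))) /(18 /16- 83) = -4 /1179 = -0.00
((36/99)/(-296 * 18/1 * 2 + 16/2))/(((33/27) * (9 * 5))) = -0.00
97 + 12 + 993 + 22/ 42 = 23153/ 21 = 1102.52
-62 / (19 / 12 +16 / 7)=-5208 / 325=-16.02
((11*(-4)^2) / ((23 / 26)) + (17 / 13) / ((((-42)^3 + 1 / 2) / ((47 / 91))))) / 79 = 802131693646 / 318503792425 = 2.52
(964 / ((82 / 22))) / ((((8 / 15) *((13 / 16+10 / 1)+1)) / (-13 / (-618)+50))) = 1639007260 / 798147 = 2053.52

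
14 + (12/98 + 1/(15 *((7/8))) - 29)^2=843.52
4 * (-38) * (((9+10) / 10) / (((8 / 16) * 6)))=-1444 / 15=-96.27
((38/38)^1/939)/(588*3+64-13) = 1/1704285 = 0.00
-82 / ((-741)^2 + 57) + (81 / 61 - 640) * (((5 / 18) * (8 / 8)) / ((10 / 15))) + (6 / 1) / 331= -1966914361381 / 7391763572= -266.10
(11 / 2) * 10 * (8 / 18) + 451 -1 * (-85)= 5044 / 9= 560.44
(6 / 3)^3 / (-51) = -8 / 51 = -0.16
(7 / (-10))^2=49 / 100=0.49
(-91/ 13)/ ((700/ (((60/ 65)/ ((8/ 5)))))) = -3/ 520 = -0.01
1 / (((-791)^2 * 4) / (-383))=-383 / 2502724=-0.00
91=91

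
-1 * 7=-7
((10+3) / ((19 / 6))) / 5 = 78 / 95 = 0.82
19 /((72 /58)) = 15.31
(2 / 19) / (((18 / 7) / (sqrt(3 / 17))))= 7 * sqrt(51) / 2907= 0.02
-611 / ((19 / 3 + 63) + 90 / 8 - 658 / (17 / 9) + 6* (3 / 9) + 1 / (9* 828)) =19350981 / 8417185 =2.30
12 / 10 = 6 / 5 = 1.20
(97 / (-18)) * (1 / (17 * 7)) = -97 / 2142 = -0.05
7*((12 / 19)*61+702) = 98490 / 19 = 5183.68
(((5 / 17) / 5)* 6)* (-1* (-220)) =1320 / 17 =77.65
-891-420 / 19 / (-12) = -16894 / 19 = -889.16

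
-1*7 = -7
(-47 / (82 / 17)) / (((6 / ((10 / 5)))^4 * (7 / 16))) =-6392 / 23247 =-0.27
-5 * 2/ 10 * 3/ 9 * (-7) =2.33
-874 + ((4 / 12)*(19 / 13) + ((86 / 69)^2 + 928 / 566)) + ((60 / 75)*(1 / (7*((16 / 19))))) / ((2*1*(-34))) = -145125848610581 / 166749644880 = -870.32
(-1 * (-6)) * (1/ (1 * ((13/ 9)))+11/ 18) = 305/ 39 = 7.82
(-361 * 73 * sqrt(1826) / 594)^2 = 57641890547 / 16038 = 3594082.21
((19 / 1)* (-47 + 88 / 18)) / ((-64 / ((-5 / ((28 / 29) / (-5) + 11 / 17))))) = -88752325 / 644544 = -137.70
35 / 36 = 0.97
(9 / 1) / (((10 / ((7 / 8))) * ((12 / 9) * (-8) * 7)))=-27 / 2560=-0.01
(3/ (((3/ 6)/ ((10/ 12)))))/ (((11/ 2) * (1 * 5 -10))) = -2/ 11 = -0.18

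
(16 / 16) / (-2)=-1 / 2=-0.50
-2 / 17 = -0.12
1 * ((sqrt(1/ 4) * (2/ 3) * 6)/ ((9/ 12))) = 8/ 3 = 2.67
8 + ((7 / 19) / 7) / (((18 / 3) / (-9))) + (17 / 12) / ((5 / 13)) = 13229 / 1140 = 11.60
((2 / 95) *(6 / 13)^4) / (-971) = -2592 / 2634609445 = -0.00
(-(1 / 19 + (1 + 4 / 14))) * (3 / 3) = -178 / 133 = -1.34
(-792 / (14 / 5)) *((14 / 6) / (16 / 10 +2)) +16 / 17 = -9302 / 51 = -182.39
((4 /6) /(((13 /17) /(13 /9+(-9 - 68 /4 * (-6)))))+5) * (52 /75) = 24524 /405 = 60.55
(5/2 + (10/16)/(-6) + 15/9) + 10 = 225/16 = 14.06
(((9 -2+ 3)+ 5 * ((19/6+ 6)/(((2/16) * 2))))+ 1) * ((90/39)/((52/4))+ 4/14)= 319484/3549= 90.02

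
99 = 99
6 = 6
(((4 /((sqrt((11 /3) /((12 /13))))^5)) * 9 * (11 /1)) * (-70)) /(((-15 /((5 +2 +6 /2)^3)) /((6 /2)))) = 3919104000 * sqrt(143) /265837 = 176294.75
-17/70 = -0.24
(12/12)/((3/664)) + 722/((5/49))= 109454/15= 7296.93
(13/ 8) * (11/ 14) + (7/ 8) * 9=1025/ 112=9.15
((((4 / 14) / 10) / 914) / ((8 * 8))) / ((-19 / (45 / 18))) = -1 / 15559936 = -0.00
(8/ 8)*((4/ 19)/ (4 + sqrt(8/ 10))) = 20/ 361-2*sqrt(5)/ 361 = 0.04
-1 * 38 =-38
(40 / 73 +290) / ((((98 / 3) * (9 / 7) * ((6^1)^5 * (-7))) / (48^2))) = -4040 / 13797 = -0.29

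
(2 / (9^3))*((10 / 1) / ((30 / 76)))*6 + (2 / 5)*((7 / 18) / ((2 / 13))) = 1.43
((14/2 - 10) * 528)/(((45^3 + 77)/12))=-9504/45601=-0.21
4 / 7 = 0.57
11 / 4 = 2.75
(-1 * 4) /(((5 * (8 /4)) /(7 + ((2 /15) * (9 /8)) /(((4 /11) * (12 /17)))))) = -2427 /800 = -3.03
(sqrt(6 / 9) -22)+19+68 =sqrt(6) / 3+65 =65.82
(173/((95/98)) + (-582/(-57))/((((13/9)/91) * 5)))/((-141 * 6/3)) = -14588/13395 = -1.09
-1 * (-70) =70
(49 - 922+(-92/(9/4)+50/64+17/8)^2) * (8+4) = 6836.17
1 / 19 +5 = 96 / 19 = 5.05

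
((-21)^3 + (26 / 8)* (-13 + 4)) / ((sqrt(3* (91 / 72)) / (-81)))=3010041* sqrt(546) / 182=386453.59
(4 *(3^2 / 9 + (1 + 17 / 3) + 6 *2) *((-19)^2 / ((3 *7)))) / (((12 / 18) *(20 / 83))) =8418.18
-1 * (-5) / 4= 5 / 4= 1.25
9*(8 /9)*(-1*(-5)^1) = 40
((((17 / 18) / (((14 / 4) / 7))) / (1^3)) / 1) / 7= 17 / 63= 0.27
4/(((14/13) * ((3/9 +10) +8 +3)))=39/224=0.17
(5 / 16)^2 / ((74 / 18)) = 225 / 9472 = 0.02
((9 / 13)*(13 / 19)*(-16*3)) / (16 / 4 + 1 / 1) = -432 / 95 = -4.55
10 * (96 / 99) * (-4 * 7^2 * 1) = -62720 / 33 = -1900.61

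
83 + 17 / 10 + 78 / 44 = 4756 / 55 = 86.47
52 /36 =13 /9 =1.44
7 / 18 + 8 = 151 / 18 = 8.39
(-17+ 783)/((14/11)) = 4213/7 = 601.86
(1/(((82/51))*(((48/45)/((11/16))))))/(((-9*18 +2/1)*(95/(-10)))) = 0.00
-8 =-8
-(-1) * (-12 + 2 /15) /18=-89 /135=-0.66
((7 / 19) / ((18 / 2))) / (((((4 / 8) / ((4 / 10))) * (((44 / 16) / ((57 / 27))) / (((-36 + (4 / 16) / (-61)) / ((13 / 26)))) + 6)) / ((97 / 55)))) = 9544024 / 988485795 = 0.01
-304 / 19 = -16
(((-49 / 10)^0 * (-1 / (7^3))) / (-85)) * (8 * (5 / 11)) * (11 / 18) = 4 / 52479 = 0.00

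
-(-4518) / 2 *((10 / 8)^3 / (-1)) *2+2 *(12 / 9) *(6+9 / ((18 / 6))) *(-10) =-9064.22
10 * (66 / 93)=220 / 31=7.10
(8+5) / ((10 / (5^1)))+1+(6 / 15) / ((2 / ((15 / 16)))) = 123 / 16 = 7.69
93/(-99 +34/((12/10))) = -279/212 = -1.32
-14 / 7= -2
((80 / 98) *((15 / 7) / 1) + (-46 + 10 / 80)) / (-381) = 121081 / 1045464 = 0.12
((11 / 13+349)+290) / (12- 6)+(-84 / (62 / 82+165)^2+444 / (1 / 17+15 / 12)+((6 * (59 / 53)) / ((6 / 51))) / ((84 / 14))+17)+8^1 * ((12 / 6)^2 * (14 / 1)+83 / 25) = 50282818013150803 / 53102777976300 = 946.90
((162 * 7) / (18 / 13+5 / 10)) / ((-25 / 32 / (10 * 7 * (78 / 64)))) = -328536 / 5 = -65707.20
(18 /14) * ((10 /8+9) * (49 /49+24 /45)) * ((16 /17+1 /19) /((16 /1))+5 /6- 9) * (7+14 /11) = -1354.82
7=7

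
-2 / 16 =-0.12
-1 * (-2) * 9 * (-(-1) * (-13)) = -234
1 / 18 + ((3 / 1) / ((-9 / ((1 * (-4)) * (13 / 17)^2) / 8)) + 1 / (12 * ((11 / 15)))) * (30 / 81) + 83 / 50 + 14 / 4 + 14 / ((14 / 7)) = 93780271 / 6437475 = 14.57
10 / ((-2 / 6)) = -30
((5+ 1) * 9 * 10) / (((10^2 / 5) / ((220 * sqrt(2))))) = 5940 * sqrt(2) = 8400.43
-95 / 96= -0.99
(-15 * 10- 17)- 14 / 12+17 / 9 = -2993 / 18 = -166.28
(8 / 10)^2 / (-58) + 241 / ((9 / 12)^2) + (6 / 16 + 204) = 632.81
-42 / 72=-7 / 12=-0.58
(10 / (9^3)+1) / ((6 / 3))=739 / 1458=0.51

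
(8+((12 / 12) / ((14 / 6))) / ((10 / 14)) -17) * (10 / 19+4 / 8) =-819 / 95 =-8.62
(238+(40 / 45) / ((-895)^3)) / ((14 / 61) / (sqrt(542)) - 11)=-17033748021990453842 / 787273435926232875 - 655717006362334 * sqrt(542) / 787273435926232875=-21.66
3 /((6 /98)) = 49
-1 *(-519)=519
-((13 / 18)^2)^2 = -28561 / 104976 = -0.27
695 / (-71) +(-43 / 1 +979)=65761 / 71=926.21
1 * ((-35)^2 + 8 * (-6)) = 1177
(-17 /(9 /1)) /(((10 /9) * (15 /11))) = -187 /150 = -1.25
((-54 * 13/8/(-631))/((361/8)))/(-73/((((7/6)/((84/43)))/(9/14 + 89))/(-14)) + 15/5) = 10062/500867534173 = 0.00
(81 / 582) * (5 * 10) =675 / 97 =6.96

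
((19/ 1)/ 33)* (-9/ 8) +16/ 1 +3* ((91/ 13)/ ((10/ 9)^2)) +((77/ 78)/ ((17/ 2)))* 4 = 47881211/ 1458600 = 32.83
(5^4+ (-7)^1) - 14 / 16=4937 / 8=617.12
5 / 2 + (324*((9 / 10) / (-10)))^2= 1066007 / 1250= 852.81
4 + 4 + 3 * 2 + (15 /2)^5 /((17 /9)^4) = 5019676783 /2672672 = 1878.15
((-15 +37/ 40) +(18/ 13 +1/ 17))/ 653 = -171/ 8840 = -0.02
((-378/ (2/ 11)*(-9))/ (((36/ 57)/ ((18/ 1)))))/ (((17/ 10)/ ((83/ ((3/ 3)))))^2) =367365225150/ 289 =1271159948.62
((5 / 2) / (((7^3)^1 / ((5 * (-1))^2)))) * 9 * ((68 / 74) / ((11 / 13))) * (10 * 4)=9945000 / 139601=71.24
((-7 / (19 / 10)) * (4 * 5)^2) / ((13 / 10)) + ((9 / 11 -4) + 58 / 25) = -77058539 / 67925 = -1134.47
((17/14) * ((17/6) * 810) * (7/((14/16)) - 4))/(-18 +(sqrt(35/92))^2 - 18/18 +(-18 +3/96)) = -57430080/188503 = -304.66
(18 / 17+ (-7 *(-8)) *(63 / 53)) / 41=60930 / 36941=1.65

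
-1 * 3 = -3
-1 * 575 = -575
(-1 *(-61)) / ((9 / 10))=610 / 9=67.78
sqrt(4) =2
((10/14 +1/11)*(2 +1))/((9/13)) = 806/231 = 3.49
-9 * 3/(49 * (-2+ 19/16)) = 432/637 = 0.68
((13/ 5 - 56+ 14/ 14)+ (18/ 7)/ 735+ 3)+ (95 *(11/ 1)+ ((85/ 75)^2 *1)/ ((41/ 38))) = 3154030526/ 3164175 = 996.79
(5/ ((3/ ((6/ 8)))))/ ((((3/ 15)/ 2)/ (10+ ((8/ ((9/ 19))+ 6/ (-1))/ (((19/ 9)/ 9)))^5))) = 6671952700792775/ 2476099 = 2694541979.46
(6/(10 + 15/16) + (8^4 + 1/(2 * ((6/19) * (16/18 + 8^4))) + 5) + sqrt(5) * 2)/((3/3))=2 * sqrt(5) + 105862619223/25810400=4106.02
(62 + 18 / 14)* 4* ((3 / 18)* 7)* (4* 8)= 28352 / 3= 9450.67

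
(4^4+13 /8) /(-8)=-2061 /64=-32.20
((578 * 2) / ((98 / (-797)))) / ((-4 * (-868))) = -230333 / 85064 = -2.71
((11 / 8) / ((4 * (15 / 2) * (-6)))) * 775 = -1705 / 288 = -5.92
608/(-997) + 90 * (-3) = -269798/997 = -270.61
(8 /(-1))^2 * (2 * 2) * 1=256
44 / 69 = 0.64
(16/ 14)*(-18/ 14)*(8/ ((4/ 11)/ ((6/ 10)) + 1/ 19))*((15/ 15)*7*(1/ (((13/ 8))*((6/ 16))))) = -7704576/ 37583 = -205.00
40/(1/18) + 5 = 725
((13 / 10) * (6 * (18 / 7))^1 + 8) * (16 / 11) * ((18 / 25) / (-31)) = -0.95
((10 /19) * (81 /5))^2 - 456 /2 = -56064 /361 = -155.30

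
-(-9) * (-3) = -27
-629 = -629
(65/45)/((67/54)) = 1.16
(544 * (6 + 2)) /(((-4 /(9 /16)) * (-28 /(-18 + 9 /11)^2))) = 780759 /121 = 6452.55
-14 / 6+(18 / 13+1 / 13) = -34 / 39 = -0.87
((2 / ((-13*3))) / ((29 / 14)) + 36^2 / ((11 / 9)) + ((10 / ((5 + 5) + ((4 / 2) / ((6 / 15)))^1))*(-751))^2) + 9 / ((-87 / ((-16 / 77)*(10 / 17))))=1118031666464 / 4441437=251727.46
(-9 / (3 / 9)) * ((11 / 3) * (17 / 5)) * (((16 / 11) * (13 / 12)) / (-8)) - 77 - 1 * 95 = -1057 / 10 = -105.70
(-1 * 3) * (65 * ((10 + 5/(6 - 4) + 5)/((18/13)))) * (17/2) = -502775/24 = -20948.96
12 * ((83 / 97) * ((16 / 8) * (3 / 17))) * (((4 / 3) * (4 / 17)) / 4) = 7968 / 28033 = 0.28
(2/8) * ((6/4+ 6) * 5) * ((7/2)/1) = 525/16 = 32.81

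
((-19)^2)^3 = 47045881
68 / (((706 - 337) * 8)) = 17 / 738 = 0.02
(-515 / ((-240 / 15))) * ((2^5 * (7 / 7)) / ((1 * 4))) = 257.50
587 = 587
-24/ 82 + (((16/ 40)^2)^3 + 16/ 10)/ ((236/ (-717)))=-195264102/ 37796875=-5.17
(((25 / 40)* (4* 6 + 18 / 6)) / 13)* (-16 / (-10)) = 27 / 13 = 2.08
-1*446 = -446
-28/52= -7/13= -0.54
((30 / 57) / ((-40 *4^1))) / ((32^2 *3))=-1 / 933888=-0.00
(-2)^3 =-8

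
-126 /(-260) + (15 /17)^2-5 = -140393 /37570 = -3.74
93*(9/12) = 69.75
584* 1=584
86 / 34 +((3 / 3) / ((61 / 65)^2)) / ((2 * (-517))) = 165371277 / 65407738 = 2.53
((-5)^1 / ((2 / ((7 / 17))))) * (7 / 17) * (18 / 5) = -441 / 289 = -1.53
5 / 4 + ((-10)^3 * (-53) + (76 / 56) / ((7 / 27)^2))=72745417 / 1372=53021.44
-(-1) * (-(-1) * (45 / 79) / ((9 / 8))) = 40 / 79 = 0.51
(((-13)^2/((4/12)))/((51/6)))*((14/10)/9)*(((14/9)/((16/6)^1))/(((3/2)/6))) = 21.65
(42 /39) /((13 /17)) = 238 /169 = 1.41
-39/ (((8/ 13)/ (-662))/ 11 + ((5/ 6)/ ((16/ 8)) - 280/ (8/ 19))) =0.06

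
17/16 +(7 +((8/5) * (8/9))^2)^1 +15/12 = 367261/32400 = 11.34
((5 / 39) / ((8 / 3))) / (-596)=-0.00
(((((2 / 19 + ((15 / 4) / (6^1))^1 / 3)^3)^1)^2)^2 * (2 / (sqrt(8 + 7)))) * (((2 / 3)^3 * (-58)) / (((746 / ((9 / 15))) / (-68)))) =0.00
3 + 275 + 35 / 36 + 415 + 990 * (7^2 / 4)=461573 / 36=12821.47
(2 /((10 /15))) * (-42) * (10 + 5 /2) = -1575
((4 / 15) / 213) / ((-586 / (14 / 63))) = -0.00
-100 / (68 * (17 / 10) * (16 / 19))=-2375 / 2312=-1.03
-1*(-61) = 61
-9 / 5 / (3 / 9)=-27 / 5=-5.40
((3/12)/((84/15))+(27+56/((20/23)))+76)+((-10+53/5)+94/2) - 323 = -12091/112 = -107.96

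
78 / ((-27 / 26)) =-75.11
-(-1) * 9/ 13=9/ 13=0.69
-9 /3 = -3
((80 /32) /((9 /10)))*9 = 25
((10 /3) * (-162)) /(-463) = 540 /463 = 1.17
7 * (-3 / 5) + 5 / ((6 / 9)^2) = 141 / 20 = 7.05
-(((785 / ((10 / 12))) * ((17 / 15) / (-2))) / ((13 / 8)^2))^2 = -29178105856 / 714025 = -40864.26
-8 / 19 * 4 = -32 / 19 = -1.68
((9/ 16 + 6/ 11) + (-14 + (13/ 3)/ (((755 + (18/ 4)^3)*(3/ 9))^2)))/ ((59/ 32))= -207927381626/ 29736765289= -6.99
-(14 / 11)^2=-196 / 121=-1.62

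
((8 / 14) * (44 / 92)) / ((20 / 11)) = 121 / 805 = 0.15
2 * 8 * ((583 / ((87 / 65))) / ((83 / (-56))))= -33953920 / 7221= -4702.11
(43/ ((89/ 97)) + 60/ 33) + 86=131855/ 979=134.68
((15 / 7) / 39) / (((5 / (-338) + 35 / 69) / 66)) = 7.36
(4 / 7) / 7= 4 / 49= 0.08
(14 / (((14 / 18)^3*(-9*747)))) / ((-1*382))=9 / 776797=0.00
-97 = -97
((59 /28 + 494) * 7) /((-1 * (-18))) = 13891 /72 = 192.93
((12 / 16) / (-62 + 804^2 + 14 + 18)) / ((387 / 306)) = 17 / 18529732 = 0.00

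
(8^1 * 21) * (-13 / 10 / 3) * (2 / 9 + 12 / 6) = -1456 / 9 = -161.78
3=3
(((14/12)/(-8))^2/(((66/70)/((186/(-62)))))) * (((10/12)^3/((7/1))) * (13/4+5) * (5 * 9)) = -153125/73728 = -2.08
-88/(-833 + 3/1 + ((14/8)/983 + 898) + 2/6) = -1038048/806081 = -1.29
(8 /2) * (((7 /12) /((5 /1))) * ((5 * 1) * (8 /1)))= 56 /3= 18.67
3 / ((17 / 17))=3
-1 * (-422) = 422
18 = 18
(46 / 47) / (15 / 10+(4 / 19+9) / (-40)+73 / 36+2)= 62928 / 340609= 0.18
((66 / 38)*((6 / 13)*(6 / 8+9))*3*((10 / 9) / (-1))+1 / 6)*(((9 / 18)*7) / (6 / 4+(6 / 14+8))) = -144599 / 15846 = -9.13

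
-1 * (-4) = 4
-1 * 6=-6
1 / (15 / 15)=1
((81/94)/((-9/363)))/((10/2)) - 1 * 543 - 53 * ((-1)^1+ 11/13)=-3310381/6110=-541.80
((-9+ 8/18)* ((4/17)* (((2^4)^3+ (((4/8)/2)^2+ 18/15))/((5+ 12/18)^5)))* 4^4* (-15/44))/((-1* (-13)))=9.48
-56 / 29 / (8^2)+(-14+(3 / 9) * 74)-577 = -394189 / 696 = -566.36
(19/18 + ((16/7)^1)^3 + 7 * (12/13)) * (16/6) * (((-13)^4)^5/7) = 9132914285714648444405797108/64827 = 140881334717242020213889.20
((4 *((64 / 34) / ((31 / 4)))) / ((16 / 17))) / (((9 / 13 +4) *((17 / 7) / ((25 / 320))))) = 455 / 64294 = 0.01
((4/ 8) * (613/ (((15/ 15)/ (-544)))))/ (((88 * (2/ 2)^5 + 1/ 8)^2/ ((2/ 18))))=-10671104/ 4473225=-2.39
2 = 2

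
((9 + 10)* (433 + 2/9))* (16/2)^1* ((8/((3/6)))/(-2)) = -4741184/9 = -526798.22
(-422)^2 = 178084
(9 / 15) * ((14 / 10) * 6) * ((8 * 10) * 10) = 4032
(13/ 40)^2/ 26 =13/ 3200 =0.00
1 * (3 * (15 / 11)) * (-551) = -24795 / 11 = -2254.09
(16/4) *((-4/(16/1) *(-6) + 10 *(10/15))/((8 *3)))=49/36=1.36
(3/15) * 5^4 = 125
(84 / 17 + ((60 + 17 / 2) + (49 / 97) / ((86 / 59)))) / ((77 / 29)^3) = 127604882063 / 32371385431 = 3.94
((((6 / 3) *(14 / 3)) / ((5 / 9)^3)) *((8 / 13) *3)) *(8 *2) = 2612736 / 1625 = 1607.84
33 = 33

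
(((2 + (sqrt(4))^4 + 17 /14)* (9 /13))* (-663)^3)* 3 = -162822071997 /14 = -11630147999.79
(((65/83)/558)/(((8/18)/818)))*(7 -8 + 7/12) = -132925/123504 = -1.08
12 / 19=0.63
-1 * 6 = -6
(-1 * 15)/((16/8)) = -15/2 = -7.50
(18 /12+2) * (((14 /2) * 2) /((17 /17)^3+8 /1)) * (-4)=-196 /9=-21.78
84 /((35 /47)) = 564 /5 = 112.80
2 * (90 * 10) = 1800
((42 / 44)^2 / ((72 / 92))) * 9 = 10143 / 968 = 10.48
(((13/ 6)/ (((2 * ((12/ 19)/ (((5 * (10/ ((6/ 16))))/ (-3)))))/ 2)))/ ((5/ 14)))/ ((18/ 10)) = -172900/ 729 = -237.17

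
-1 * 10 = -10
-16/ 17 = -0.94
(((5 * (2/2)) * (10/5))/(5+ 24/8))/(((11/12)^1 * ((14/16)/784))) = 13440/11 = 1221.82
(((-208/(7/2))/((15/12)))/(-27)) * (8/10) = 6656/4725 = 1.41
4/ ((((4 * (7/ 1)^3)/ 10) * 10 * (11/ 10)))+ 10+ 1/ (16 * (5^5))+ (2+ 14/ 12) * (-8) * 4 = -51688588681/ 565950000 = -91.33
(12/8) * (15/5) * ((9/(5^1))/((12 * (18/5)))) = 3/16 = 0.19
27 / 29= 0.93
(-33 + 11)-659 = -681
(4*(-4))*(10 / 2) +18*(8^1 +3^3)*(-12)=-7640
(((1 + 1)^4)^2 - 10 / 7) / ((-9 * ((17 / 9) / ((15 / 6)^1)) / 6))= -26730 / 119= -224.62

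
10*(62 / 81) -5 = 215 / 81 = 2.65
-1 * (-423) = 423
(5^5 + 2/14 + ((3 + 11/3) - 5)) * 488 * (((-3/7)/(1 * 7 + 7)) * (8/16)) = -8010886/343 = -23355.35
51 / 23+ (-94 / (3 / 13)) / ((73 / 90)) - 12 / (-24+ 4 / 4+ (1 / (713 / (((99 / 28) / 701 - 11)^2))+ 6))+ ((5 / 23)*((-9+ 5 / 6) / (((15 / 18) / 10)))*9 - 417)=-124646168087090446 / 112496488134253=-1108.00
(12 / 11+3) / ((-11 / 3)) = -135 / 121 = -1.12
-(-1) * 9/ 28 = 9/ 28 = 0.32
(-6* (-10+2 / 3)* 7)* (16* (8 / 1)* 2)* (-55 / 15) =-1103872 / 3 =-367957.33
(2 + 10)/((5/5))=12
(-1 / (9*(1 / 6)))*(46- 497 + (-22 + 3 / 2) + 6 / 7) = 6589 / 21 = 313.76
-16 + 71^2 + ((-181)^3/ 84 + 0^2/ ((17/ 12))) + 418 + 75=-5466229/ 84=-65074.15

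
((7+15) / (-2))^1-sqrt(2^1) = -11-sqrt(2) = -12.41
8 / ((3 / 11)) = 88 / 3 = 29.33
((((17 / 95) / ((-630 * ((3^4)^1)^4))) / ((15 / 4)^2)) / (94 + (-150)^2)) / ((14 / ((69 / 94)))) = -391 / 359082735253206339375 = -0.00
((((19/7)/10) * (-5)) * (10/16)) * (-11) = 1045/112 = 9.33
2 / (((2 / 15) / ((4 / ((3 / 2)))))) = 40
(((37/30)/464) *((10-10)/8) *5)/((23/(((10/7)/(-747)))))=0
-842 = -842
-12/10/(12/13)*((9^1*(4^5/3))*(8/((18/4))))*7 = -745472/15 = -49698.13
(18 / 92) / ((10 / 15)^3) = 243 / 368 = 0.66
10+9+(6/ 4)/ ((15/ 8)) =99/ 5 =19.80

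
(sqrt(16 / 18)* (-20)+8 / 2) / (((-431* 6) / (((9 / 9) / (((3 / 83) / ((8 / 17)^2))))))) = -10624 / 1121031+106240* sqrt(2) / 3363093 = 0.04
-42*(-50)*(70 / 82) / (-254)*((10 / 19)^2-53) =699462750 / 1879727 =372.11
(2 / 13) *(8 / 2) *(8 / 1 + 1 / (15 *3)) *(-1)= -2888 / 585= -4.94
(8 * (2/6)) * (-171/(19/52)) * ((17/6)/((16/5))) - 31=-1136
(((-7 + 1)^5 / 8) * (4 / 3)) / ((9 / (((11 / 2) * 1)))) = -792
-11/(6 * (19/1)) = -11/114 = -0.10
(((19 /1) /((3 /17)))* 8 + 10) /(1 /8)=20912 /3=6970.67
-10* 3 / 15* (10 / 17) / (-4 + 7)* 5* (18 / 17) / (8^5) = -75 / 1183744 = -0.00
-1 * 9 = -9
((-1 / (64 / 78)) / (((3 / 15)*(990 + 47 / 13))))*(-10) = 12675 / 206672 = 0.06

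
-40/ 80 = -1/ 2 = -0.50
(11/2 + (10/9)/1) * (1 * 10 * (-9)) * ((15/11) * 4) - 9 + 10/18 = -322136/99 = -3253.90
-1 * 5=-5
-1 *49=-49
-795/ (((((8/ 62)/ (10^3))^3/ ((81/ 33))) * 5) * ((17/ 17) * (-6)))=333054070312500/ 11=30277642755681.82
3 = 3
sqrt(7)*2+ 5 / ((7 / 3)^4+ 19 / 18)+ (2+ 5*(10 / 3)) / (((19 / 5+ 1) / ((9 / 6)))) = 11.29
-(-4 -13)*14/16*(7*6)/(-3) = -833/4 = -208.25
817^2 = 667489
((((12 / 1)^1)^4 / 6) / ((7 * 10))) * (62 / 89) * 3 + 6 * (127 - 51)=1741848 / 3115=559.18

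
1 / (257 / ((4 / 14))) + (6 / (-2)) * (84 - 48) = -194290 / 1799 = -108.00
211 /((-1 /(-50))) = 10550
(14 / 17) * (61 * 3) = 150.71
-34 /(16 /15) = -255 /8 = -31.88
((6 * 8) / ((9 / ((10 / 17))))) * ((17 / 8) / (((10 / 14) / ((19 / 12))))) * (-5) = -665 / 9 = -73.89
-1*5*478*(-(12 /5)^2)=68832 /5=13766.40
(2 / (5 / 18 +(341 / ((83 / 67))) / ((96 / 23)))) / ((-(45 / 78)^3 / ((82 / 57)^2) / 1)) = -627777599488 / 1928788750125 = -0.33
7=7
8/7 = 1.14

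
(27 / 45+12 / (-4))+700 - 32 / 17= 59136 / 85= 695.72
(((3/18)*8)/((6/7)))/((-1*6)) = -0.26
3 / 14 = 0.21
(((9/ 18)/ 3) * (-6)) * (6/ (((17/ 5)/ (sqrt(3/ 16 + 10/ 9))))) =-5 * sqrt(187)/ 34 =-2.01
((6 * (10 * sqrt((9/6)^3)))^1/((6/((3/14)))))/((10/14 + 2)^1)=45 * sqrt(6)/76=1.45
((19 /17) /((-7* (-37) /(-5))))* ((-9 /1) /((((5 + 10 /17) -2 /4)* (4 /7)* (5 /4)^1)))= 342 /6401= 0.05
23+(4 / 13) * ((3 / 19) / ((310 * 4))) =1761113 / 76570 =23.00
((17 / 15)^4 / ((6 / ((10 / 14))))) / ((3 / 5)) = 83521 / 255150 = 0.33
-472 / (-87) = 472 / 87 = 5.43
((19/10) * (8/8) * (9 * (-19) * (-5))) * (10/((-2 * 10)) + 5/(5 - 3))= 3249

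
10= 10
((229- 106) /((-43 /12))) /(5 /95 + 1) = -7011 /215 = -32.61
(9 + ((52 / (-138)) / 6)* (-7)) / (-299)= -1954 / 61893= -0.03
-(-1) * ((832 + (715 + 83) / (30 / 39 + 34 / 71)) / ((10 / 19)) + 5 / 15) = 1789399 / 640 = 2795.94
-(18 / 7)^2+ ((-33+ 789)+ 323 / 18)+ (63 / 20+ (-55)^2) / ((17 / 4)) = 110943461 / 74970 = 1479.84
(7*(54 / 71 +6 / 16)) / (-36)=-1505 / 6816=-0.22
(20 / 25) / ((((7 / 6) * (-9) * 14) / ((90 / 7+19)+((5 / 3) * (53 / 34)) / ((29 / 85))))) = -96154 / 447615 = -0.21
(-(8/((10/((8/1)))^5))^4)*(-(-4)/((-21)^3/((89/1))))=1603281467343896576/883197784423828125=1.82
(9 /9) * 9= 9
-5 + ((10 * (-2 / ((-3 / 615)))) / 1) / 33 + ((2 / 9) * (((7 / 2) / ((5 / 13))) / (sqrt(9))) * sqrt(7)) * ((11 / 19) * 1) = 1001 * sqrt(7) / 2565 + 3935 / 33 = 120.27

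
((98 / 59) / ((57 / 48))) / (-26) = -784 / 14573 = -0.05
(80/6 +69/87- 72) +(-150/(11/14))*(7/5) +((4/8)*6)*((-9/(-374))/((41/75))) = -433587835/1334058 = -325.01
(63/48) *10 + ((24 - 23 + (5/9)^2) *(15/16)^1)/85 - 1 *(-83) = 44128/459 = 96.14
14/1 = 14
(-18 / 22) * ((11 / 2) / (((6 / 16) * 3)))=-4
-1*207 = -207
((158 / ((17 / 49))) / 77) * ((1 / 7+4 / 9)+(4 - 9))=-43924 / 1683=-26.10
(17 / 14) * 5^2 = 425 / 14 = 30.36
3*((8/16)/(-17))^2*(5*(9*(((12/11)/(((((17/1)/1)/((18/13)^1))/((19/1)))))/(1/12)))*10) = 16621200/702559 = 23.66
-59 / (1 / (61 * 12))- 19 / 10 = -431899 / 10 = -43189.90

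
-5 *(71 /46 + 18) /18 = -5.43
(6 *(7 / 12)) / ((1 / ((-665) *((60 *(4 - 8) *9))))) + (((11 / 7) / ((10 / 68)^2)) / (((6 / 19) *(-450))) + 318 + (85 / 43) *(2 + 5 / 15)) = 25537685947132 / 5079375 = 5027722.10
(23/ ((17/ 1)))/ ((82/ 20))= 230/ 697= 0.33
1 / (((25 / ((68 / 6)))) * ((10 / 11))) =0.50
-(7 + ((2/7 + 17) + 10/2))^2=-42025/49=-857.65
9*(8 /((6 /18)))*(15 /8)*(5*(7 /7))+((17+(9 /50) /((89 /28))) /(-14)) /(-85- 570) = 2025.00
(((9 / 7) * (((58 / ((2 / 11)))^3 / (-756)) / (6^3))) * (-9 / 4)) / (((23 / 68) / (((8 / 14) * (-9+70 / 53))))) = -224602910521 / 30104424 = -7460.79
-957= -957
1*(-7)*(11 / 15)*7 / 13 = -539 / 195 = -2.76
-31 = -31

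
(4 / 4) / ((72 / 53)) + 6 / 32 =133 / 144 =0.92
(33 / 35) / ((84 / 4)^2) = 11 / 5145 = 0.00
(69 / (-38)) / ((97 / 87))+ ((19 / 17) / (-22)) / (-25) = -14014504 / 8616025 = -1.63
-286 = -286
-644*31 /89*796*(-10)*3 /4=119185080 /89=1339158.20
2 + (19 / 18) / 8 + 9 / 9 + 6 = 1315 / 144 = 9.13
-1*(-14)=14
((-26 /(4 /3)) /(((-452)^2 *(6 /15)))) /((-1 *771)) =65 /210024512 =0.00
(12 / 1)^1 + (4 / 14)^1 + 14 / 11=1044 / 77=13.56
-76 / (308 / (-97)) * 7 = 1843 / 11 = 167.55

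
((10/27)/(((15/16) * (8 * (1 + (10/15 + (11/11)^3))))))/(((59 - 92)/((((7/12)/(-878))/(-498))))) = -7/9350025696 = -0.00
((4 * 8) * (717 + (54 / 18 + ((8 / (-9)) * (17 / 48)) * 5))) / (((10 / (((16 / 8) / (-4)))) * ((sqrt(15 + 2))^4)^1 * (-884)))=7759 / 1724463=0.00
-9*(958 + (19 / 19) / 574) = -4949037 / 574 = -8622.02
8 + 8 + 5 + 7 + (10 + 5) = 43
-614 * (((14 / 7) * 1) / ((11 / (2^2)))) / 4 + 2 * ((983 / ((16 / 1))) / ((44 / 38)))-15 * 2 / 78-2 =-7.90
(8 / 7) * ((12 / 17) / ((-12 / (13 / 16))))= -0.05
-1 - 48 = -49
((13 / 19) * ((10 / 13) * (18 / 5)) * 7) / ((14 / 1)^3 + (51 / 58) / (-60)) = 292320 / 60477437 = 0.00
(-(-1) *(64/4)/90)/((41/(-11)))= -88/1845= -0.05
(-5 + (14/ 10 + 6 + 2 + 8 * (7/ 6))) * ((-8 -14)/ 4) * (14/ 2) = -7931/ 15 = -528.73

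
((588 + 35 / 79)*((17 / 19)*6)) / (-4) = -2370837 / 3002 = -789.75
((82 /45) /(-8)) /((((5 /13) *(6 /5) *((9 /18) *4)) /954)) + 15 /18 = -9383 /40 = -234.58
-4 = -4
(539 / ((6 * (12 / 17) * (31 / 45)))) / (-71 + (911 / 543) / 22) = -54730599 / 21011924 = -2.60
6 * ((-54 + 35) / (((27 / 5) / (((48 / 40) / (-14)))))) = 38 / 21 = 1.81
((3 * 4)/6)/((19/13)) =26/19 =1.37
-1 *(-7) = 7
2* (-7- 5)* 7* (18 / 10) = -1512 / 5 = -302.40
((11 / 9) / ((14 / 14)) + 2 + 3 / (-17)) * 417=64774 / 51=1270.08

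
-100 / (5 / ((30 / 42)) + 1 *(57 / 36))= -1200 / 103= -11.65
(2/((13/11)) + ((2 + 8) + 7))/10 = 243/130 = 1.87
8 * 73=584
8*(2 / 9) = 16 / 9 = 1.78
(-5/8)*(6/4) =-15/16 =-0.94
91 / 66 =1.38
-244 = -244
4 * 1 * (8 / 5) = 32 / 5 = 6.40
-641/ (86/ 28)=-8974/ 43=-208.70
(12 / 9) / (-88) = -1 / 66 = -0.02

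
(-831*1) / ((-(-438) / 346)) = -47921 / 73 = -656.45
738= 738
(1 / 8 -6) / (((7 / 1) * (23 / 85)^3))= -42.36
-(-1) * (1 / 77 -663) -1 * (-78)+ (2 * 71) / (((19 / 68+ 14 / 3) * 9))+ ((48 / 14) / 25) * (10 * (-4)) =-97773772 / 166485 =-587.28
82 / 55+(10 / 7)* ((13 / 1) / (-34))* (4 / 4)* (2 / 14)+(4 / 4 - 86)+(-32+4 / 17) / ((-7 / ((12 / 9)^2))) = -3459944 / 45815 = -75.52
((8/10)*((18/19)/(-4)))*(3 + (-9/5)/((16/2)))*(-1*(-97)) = -51.00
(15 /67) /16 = 15 /1072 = 0.01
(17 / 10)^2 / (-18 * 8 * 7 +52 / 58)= -493 / 171800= -0.00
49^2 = 2401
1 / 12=0.08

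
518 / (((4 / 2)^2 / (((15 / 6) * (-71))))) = -91945 / 4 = -22986.25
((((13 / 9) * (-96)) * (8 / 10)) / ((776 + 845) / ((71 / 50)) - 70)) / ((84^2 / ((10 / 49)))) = -923 / 308252385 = -0.00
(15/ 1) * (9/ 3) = 45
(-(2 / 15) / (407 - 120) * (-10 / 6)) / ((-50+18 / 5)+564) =5 / 3342402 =0.00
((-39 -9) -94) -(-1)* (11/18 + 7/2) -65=-1826/9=-202.89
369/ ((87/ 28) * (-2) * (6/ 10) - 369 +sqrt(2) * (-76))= -673930530/ 624135481 +137415600 * sqrt(2)/ 624135481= -0.77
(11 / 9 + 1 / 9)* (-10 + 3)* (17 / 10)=-238 / 15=-15.87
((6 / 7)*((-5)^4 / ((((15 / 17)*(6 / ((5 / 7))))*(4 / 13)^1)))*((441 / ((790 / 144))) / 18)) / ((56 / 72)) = 745875 / 553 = 1348.78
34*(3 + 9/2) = 255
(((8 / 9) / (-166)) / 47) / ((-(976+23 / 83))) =4 / 34276113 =0.00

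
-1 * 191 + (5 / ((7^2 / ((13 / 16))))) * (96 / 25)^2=-1162387 / 6125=-189.78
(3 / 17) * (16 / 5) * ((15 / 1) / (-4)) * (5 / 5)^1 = -36 / 17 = -2.12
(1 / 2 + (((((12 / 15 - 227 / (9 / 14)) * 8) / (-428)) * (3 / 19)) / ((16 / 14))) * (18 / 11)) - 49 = -10513121 / 223630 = -47.01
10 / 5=2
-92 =-92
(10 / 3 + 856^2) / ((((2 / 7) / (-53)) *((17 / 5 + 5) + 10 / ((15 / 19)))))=-2038847195 / 316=-6452048.09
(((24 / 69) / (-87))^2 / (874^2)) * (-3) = -0.00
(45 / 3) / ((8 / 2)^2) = 15 / 16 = 0.94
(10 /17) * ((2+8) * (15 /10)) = 150 /17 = 8.82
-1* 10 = -10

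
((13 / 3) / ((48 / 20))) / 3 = 65 / 108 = 0.60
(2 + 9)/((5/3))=33/5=6.60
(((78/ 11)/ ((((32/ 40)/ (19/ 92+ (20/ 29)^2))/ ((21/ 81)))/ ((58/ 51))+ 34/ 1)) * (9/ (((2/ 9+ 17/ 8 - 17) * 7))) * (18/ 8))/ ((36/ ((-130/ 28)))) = 277881435/ 58451441972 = 0.00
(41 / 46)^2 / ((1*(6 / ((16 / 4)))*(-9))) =-1681 / 28566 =-0.06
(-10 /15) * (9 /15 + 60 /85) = -74 /85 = -0.87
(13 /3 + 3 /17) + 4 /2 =6.51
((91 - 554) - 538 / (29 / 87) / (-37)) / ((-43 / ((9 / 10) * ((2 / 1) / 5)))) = 139653 / 39775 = 3.51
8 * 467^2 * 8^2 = 111661568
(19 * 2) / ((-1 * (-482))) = 19 / 241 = 0.08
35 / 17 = 2.06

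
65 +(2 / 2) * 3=68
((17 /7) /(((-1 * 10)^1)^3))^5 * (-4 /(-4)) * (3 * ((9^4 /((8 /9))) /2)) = -251523407979 /268912000000000000000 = -0.00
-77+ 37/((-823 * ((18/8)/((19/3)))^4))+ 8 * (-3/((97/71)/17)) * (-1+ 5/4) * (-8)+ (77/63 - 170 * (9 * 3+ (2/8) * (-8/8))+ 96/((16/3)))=-4010.82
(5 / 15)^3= 1 / 27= 0.04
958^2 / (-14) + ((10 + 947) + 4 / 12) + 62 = -1355240 / 21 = -64535.24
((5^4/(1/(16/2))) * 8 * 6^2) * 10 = 14400000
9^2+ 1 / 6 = 487 / 6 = 81.17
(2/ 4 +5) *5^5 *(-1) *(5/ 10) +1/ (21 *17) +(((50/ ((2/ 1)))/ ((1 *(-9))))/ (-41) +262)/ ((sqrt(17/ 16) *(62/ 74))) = -12271871/ 1428 +14312044 *sqrt(17)/ 194463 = -8290.30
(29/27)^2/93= 841/67797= 0.01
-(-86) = 86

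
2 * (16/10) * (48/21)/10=128/175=0.73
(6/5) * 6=36/5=7.20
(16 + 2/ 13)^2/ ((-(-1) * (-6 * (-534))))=1225/ 15041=0.08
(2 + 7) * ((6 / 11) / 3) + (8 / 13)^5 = 7043722 / 4084223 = 1.72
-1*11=-11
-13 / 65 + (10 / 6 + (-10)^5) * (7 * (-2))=20999647 / 15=1399976.47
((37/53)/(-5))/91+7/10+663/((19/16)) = 512263893/916370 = 559.01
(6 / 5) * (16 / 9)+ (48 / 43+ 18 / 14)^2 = 10740167 / 1359015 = 7.90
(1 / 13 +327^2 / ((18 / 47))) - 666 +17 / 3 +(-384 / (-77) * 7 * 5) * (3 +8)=21876133 / 78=280463.24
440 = 440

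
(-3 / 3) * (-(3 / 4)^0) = 1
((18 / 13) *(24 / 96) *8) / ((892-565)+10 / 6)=54 / 6409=0.01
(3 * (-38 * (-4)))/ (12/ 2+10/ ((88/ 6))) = 3344/ 49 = 68.24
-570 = -570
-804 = -804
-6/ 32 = -3/ 16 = -0.19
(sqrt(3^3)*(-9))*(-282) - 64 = -64 + 7614*sqrt(3) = 13123.83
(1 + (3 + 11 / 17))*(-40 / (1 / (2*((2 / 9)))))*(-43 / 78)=271760 / 5967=45.54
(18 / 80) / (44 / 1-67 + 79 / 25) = -45 / 3968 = -0.01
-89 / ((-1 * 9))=9.89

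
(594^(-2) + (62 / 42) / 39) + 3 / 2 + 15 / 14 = 83779039 / 32108076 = 2.61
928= 928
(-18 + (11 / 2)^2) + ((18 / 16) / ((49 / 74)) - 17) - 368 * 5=-180619 / 98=-1843.05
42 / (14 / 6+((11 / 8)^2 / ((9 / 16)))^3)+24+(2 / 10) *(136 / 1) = 98237312 / 1880425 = 52.24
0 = 0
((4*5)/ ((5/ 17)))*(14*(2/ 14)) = 136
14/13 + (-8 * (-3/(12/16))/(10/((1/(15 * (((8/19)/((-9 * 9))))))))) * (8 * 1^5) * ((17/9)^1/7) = -199102/2275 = -87.52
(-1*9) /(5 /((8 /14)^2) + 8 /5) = -240 /451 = -0.53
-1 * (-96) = 96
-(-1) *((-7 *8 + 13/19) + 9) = -880/19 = -46.32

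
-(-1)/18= 1/18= 0.06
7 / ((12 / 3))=7 / 4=1.75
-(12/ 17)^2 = -144/ 289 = -0.50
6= 6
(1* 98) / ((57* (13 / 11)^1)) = 1078 / 741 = 1.45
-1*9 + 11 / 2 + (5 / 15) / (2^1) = -10 / 3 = -3.33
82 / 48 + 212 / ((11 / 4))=20803 / 264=78.80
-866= -866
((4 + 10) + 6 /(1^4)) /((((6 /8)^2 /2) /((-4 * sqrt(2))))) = -2560 * sqrt(2) /9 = -402.27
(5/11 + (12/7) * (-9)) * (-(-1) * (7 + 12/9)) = -28825/231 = -124.78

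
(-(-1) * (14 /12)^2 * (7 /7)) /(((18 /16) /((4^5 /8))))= 154.86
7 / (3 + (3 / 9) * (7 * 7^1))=21 / 58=0.36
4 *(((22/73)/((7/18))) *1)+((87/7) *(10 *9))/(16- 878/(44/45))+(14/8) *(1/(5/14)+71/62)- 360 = -351.26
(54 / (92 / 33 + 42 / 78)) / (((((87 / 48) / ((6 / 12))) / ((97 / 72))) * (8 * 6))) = 41613 / 331064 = 0.13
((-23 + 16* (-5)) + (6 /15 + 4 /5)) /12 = -509 /60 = -8.48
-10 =-10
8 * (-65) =-520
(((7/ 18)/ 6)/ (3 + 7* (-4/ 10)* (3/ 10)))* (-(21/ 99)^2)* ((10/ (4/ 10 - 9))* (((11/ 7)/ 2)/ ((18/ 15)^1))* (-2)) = -153125/ 74480472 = -0.00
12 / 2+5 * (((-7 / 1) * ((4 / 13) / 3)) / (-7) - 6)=-916 / 39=-23.49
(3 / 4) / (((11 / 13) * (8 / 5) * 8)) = 195 / 2816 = 0.07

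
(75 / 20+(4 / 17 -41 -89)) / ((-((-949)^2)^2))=8569 / 55153586961668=0.00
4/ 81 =0.05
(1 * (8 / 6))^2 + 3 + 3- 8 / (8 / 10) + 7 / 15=-79 / 45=-1.76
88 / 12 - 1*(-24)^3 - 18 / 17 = 705344 / 51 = 13830.27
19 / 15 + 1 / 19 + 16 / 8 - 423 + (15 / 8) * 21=-867097 / 2280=-380.31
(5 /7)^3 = 125 /343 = 0.36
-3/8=-0.38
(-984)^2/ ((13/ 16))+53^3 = 17427497/ 13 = 1340576.69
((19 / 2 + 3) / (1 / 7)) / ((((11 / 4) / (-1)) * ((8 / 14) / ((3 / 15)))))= -11.14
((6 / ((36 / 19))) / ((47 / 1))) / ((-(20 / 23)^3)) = -231173 / 2256000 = -0.10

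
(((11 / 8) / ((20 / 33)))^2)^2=17363069361 / 655360000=26.49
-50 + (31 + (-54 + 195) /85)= -1474 /85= -17.34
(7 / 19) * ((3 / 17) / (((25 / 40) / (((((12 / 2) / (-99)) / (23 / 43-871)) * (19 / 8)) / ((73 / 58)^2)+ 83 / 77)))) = 950650004 / 8477239975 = 0.11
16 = 16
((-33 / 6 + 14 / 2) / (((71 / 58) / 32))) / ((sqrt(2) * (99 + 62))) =1392 * sqrt(2) / 11431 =0.17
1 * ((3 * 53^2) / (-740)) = -8427 / 740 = -11.39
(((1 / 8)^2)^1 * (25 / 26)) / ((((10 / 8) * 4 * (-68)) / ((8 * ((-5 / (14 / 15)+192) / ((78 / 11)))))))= -3685 / 396032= -0.01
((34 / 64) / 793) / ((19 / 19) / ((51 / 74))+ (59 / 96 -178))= -867 / 227690125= -0.00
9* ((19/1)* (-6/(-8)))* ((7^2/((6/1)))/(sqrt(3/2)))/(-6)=-931* sqrt(6)/16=-142.53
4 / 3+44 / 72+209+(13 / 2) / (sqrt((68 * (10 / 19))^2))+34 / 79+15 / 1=219071017 / 966960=226.56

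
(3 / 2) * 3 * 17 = 153 / 2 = 76.50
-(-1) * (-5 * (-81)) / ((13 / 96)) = 38880 / 13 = 2990.77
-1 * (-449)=449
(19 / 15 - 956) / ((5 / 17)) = -243457 / 75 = -3246.09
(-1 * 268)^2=71824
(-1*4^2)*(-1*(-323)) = -5168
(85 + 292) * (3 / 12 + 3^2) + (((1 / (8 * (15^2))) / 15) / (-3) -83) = 275744249 / 81000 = 3404.25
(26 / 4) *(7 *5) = 455 / 2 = 227.50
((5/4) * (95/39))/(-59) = -475/9204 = -0.05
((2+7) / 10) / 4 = 0.22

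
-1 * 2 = -2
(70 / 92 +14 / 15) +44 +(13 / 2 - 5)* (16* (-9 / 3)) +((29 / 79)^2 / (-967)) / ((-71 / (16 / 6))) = -26.31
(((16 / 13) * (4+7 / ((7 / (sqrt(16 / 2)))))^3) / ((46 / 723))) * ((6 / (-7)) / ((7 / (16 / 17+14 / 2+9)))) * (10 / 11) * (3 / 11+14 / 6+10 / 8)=-678310502400 / 30137107 - 67831050240 * sqrt(2) / 4305301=-44788.76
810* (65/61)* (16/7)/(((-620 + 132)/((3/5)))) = -2.43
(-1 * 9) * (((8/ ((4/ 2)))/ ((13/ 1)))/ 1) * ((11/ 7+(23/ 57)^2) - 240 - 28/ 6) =22100048/ 32851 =672.74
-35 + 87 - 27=25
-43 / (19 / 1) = -43 / 19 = -2.26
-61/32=-1.91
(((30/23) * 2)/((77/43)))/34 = 1290/30107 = 0.04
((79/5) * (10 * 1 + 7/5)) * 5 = 4503/5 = 900.60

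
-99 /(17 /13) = -1287 /17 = -75.71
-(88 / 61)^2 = -7744 / 3721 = -2.08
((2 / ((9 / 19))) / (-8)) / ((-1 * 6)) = 19 / 216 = 0.09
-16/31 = -0.52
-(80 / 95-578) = 10966 / 19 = 577.16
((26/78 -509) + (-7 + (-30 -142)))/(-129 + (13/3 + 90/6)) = 2063/329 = 6.27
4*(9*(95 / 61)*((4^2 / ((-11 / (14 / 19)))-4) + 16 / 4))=-40320 / 671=-60.09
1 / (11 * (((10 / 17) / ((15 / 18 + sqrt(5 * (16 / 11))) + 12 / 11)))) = 0.71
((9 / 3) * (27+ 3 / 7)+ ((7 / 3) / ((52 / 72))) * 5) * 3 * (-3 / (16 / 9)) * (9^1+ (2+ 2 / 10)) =-362799 / 65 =-5581.52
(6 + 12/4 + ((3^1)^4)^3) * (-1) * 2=-1062900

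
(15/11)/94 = 0.01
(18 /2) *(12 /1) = 108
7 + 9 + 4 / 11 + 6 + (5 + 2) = 323 / 11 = 29.36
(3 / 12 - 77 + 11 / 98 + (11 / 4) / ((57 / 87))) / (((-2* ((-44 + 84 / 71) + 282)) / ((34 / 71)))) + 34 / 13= 276226455 / 102766573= 2.69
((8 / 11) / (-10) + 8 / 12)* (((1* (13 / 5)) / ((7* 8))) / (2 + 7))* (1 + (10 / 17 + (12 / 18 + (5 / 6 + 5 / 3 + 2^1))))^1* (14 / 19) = 438893 / 28779300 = 0.02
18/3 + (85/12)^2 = 8089/144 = 56.17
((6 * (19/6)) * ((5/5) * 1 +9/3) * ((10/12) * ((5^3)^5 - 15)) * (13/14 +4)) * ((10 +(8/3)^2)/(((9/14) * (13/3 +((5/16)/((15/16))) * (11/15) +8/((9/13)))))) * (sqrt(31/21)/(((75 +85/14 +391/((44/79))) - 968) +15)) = -18670654287698000 * sqrt(651)/4238811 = -112384386483.70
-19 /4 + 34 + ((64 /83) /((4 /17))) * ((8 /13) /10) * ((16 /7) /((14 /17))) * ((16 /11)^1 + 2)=362716021 /11631620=31.18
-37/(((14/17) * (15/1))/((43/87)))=-27047/18270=-1.48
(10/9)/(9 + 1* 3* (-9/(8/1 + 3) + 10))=55/1809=0.03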